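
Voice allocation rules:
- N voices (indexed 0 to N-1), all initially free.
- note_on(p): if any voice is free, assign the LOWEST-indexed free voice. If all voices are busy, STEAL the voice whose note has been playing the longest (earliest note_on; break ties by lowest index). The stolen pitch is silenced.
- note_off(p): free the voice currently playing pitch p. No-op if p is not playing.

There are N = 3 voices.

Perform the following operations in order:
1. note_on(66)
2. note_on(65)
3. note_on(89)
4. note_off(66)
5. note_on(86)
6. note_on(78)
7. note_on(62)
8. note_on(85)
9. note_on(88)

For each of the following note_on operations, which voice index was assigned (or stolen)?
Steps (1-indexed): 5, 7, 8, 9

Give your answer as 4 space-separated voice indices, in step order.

Op 1: note_on(66): voice 0 is free -> assigned | voices=[66 - -]
Op 2: note_on(65): voice 1 is free -> assigned | voices=[66 65 -]
Op 3: note_on(89): voice 2 is free -> assigned | voices=[66 65 89]
Op 4: note_off(66): free voice 0 | voices=[- 65 89]
Op 5: note_on(86): voice 0 is free -> assigned | voices=[86 65 89]
Op 6: note_on(78): all voices busy, STEAL voice 1 (pitch 65, oldest) -> assign | voices=[86 78 89]
Op 7: note_on(62): all voices busy, STEAL voice 2 (pitch 89, oldest) -> assign | voices=[86 78 62]
Op 8: note_on(85): all voices busy, STEAL voice 0 (pitch 86, oldest) -> assign | voices=[85 78 62]
Op 9: note_on(88): all voices busy, STEAL voice 1 (pitch 78, oldest) -> assign | voices=[85 88 62]

Answer: 0 2 0 1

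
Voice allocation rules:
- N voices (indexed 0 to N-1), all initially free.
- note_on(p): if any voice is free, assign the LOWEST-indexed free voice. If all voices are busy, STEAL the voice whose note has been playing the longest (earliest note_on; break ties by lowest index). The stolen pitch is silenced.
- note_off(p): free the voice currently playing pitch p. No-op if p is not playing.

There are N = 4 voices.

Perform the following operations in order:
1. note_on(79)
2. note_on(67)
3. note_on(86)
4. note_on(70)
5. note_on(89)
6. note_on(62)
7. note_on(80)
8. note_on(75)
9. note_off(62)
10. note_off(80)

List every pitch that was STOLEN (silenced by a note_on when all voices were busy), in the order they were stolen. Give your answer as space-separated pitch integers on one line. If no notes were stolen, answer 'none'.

Answer: 79 67 86 70

Derivation:
Op 1: note_on(79): voice 0 is free -> assigned | voices=[79 - - -]
Op 2: note_on(67): voice 1 is free -> assigned | voices=[79 67 - -]
Op 3: note_on(86): voice 2 is free -> assigned | voices=[79 67 86 -]
Op 4: note_on(70): voice 3 is free -> assigned | voices=[79 67 86 70]
Op 5: note_on(89): all voices busy, STEAL voice 0 (pitch 79, oldest) -> assign | voices=[89 67 86 70]
Op 6: note_on(62): all voices busy, STEAL voice 1 (pitch 67, oldest) -> assign | voices=[89 62 86 70]
Op 7: note_on(80): all voices busy, STEAL voice 2 (pitch 86, oldest) -> assign | voices=[89 62 80 70]
Op 8: note_on(75): all voices busy, STEAL voice 3 (pitch 70, oldest) -> assign | voices=[89 62 80 75]
Op 9: note_off(62): free voice 1 | voices=[89 - 80 75]
Op 10: note_off(80): free voice 2 | voices=[89 - - 75]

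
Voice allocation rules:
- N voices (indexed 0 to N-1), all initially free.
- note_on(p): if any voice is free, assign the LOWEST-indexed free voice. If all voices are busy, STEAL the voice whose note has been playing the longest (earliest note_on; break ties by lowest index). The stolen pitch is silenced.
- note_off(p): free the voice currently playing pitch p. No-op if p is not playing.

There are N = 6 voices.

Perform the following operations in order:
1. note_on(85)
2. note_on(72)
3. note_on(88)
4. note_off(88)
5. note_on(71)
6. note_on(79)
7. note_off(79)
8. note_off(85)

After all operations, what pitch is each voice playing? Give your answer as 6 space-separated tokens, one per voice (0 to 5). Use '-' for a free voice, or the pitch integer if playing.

Op 1: note_on(85): voice 0 is free -> assigned | voices=[85 - - - - -]
Op 2: note_on(72): voice 1 is free -> assigned | voices=[85 72 - - - -]
Op 3: note_on(88): voice 2 is free -> assigned | voices=[85 72 88 - - -]
Op 4: note_off(88): free voice 2 | voices=[85 72 - - - -]
Op 5: note_on(71): voice 2 is free -> assigned | voices=[85 72 71 - - -]
Op 6: note_on(79): voice 3 is free -> assigned | voices=[85 72 71 79 - -]
Op 7: note_off(79): free voice 3 | voices=[85 72 71 - - -]
Op 8: note_off(85): free voice 0 | voices=[- 72 71 - - -]

Answer: - 72 71 - - -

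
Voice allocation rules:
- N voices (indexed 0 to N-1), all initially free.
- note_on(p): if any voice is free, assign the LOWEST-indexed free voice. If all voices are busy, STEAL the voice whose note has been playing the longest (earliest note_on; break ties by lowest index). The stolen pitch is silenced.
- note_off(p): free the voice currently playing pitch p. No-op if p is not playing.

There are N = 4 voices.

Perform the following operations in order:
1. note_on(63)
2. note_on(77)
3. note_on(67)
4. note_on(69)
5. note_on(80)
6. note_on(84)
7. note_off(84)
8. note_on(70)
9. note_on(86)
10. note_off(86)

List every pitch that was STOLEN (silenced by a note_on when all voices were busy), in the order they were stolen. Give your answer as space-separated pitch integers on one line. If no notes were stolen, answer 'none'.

Answer: 63 77 67

Derivation:
Op 1: note_on(63): voice 0 is free -> assigned | voices=[63 - - -]
Op 2: note_on(77): voice 1 is free -> assigned | voices=[63 77 - -]
Op 3: note_on(67): voice 2 is free -> assigned | voices=[63 77 67 -]
Op 4: note_on(69): voice 3 is free -> assigned | voices=[63 77 67 69]
Op 5: note_on(80): all voices busy, STEAL voice 0 (pitch 63, oldest) -> assign | voices=[80 77 67 69]
Op 6: note_on(84): all voices busy, STEAL voice 1 (pitch 77, oldest) -> assign | voices=[80 84 67 69]
Op 7: note_off(84): free voice 1 | voices=[80 - 67 69]
Op 8: note_on(70): voice 1 is free -> assigned | voices=[80 70 67 69]
Op 9: note_on(86): all voices busy, STEAL voice 2 (pitch 67, oldest) -> assign | voices=[80 70 86 69]
Op 10: note_off(86): free voice 2 | voices=[80 70 - 69]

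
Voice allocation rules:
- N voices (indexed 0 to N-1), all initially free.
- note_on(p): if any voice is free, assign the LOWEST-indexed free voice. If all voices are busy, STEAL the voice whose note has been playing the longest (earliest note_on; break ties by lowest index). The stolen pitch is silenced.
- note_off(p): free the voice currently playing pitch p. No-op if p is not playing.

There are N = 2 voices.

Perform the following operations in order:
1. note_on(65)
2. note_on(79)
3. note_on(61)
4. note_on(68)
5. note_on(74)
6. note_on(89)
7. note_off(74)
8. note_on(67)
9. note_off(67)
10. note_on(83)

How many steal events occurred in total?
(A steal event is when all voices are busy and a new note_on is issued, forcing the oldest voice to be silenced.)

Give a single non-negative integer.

Answer: 4

Derivation:
Op 1: note_on(65): voice 0 is free -> assigned | voices=[65 -]
Op 2: note_on(79): voice 1 is free -> assigned | voices=[65 79]
Op 3: note_on(61): all voices busy, STEAL voice 0 (pitch 65, oldest) -> assign | voices=[61 79]
Op 4: note_on(68): all voices busy, STEAL voice 1 (pitch 79, oldest) -> assign | voices=[61 68]
Op 5: note_on(74): all voices busy, STEAL voice 0 (pitch 61, oldest) -> assign | voices=[74 68]
Op 6: note_on(89): all voices busy, STEAL voice 1 (pitch 68, oldest) -> assign | voices=[74 89]
Op 7: note_off(74): free voice 0 | voices=[- 89]
Op 8: note_on(67): voice 0 is free -> assigned | voices=[67 89]
Op 9: note_off(67): free voice 0 | voices=[- 89]
Op 10: note_on(83): voice 0 is free -> assigned | voices=[83 89]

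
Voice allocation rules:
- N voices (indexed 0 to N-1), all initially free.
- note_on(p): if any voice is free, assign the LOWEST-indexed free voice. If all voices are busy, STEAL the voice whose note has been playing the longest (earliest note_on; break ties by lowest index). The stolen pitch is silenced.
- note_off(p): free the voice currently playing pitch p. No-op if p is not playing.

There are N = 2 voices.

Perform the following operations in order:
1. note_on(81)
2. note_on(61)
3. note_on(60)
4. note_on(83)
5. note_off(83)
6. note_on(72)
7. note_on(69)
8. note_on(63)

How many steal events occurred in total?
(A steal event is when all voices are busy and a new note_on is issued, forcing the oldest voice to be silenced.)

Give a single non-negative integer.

Op 1: note_on(81): voice 0 is free -> assigned | voices=[81 -]
Op 2: note_on(61): voice 1 is free -> assigned | voices=[81 61]
Op 3: note_on(60): all voices busy, STEAL voice 0 (pitch 81, oldest) -> assign | voices=[60 61]
Op 4: note_on(83): all voices busy, STEAL voice 1 (pitch 61, oldest) -> assign | voices=[60 83]
Op 5: note_off(83): free voice 1 | voices=[60 -]
Op 6: note_on(72): voice 1 is free -> assigned | voices=[60 72]
Op 7: note_on(69): all voices busy, STEAL voice 0 (pitch 60, oldest) -> assign | voices=[69 72]
Op 8: note_on(63): all voices busy, STEAL voice 1 (pitch 72, oldest) -> assign | voices=[69 63]

Answer: 4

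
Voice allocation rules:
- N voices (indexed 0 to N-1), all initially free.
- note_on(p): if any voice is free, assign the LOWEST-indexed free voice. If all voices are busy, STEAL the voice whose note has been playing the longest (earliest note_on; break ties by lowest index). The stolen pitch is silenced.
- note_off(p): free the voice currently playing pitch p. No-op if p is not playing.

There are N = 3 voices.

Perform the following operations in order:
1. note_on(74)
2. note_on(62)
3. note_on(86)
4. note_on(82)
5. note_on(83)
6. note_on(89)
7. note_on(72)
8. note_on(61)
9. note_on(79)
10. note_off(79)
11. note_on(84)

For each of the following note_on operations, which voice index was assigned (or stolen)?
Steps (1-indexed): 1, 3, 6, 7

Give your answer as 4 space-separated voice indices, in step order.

Answer: 0 2 2 0

Derivation:
Op 1: note_on(74): voice 0 is free -> assigned | voices=[74 - -]
Op 2: note_on(62): voice 1 is free -> assigned | voices=[74 62 -]
Op 3: note_on(86): voice 2 is free -> assigned | voices=[74 62 86]
Op 4: note_on(82): all voices busy, STEAL voice 0 (pitch 74, oldest) -> assign | voices=[82 62 86]
Op 5: note_on(83): all voices busy, STEAL voice 1 (pitch 62, oldest) -> assign | voices=[82 83 86]
Op 6: note_on(89): all voices busy, STEAL voice 2 (pitch 86, oldest) -> assign | voices=[82 83 89]
Op 7: note_on(72): all voices busy, STEAL voice 0 (pitch 82, oldest) -> assign | voices=[72 83 89]
Op 8: note_on(61): all voices busy, STEAL voice 1 (pitch 83, oldest) -> assign | voices=[72 61 89]
Op 9: note_on(79): all voices busy, STEAL voice 2 (pitch 89, oldest) -> assign | voices=[72 61 79]
Op 10: note_off(79): free voice 2 | voices=[72 61 -]
Op 11: note_on(84): voice 2 is free -> assigned | voices=[72 61 84]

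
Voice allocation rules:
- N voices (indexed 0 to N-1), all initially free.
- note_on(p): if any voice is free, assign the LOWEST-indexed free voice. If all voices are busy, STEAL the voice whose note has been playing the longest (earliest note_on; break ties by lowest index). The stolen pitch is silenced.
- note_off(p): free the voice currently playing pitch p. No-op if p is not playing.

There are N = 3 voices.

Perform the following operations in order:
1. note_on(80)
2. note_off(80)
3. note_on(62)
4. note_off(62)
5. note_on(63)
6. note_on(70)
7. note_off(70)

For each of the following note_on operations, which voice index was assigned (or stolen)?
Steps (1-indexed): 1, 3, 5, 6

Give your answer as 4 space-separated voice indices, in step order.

Op 1: note_on(80): voice 0 is free -> assigned | voices=[80 - -]
Op 2: note_off(80): free voice 0 | voices=[- - -]
Op 3: note_on(62): voice 0 is free -> assigned | voices=[62 - -]
Op 4: note_off(62): free voice 0 | voices=[- - -]
Op 5: note_on(63): voice 0 is free -> assigned | voices=[63 - -]
Op 6: note_on(70): voice 1 is free -> assigned | voices=[63 70 -]
Op 7: note_off(70): free voice 1 | voices=[63 - -]

Answer: 0 0 0 1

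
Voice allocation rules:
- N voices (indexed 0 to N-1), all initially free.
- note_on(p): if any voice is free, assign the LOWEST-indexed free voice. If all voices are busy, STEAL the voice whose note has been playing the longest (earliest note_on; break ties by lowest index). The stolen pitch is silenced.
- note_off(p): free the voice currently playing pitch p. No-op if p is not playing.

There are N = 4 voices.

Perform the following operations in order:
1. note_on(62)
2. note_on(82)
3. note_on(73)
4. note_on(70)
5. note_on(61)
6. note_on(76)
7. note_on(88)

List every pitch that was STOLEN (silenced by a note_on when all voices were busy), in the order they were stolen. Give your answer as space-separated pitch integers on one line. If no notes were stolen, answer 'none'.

Answer: 62 82 73

Derivation:
Op 1: note_on(62): voice 0 is free -> assigned | voices=[62 - - -]
Op 2: note_on(82): voice 1 is free -> assigned | voices=[62 82 - -]
Op 3: note_on(73): voice 2 is free -> assigned | voices=[62 82 73 -]
Op 4: note_on(70): voice 3 is free -> assigned | voices=[62 82 73 70]
Op 5: note_on(61): all voices busy, STEAL voice 0 (pitch 62, oldest) -> assign | voices=[61 82 73 70]
Op 6: note_on(76): all voices busy, STEAL voice 1 (pitch 82, oldest) -> assign | voices=[61 76 73 70]
Op 7: note_on(88): all voices busy, STEAL voice 2 (pitch 73, oldest) -> assign | voices=[61 76 88 70]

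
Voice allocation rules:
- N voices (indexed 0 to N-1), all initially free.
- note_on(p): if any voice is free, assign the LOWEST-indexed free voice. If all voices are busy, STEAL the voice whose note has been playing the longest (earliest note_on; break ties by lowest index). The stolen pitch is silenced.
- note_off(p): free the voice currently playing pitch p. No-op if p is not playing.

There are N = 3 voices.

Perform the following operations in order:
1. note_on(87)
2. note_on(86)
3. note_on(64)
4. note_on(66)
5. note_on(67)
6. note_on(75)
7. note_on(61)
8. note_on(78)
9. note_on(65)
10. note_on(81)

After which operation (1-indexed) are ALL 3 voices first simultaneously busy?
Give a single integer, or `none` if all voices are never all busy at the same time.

Op 1: note_on(87): voice 0 is free -> assigned | voices=[87 - -]
Op 2: note_on(86): voice 1 is free -> assigned | voices=[87 86 -]
Op 3: note_on(64): voice 2 is free -> assigned | voices=[87 86 64]
Op 4: note_on(66): all voices busy, STEAL voice 0 (pitch 87, oldest) -> assign | voices=[66 86 64]
Op 5: note_on(67): all voices busy, STEAL voice 1 (pitch 86, oldest) -> assign | voices=[66 67 64]
Op 6: note_on(75): all voices busy, STEAL voice 2 (pitch 64, oldest) -> assign | voices=[66 67 75]
Op 7: note_on(61): all voices busy, STEAL voice 0 (pitch 66, oldest) -> assign | voices=[61 67 75]
Op 8: note_on(78): all voices busy, STEAL voice 1 (pitch 67, oldest) -> assign | voices=[61 78 75]
Op 9: note_on(65): all voices busy, STEAL voice 2 (pitch 75, oldest) -> assign | voices=[61 78 65]
Op 10: note_on(81): all voices busy, STEAL voice 0 (pitch 61, oldest) -> assign | voices=[81 78 65]

Answer: 3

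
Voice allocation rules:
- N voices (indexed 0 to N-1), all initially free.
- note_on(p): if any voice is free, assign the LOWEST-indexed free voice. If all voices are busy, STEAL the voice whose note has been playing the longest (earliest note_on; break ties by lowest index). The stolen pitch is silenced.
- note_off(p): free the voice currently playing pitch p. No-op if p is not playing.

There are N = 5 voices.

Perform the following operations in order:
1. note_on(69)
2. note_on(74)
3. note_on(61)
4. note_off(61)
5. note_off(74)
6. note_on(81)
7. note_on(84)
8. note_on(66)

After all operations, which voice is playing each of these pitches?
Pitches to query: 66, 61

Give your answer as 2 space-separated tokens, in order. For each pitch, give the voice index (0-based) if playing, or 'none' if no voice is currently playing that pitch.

Op 1: note_on(69): voice 0 is free -> assigned | voices=[69 - - - -]
Op 2: note_on(74): voice 1 is free -> assigned | voices=[69 74 - - -]
Op 3: note_on(61): voice 2 is free -> assigned | voices=[69 74 61 - -]
Op 4: note_off(61): free voice 2 | voices=[69 74 - - -]
Op 5: note_off(74): free voice 1 | voices=[69 - - - -]
Op 6: note_on(81): voice 1 is free -> assigned | voices=[69 81 - - -]
Op 7: note_on(84): voice 2 is free -> assigned | voices=[69 81 84 - -]
Op 8: note_on(66): voice 3 is free -> assigned | voices=[69 81 84 66 -]

Answer: 3 none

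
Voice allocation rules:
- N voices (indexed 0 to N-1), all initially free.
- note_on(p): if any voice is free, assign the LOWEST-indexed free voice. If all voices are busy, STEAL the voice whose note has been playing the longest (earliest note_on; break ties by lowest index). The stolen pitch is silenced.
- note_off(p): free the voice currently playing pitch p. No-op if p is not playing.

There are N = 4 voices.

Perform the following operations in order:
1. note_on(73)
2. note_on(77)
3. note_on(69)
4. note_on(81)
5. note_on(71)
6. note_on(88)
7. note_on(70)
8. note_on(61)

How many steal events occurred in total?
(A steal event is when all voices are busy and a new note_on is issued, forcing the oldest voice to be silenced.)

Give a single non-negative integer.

Op 1: note_on(73): voice 0 is free -> assigned | voices=[73 - - -]
Op 2: note_on(77): voice 1 is free -> assigned | voices=[73 77 - -]
Op 3: note_on(69): voice 2 is free -> assigned | voices=[73 77 69 -]
Op 4: note_on(81): voice 3 is free -> assigned | voices=[73 77 69 81]
Op 5: note_on(71): all voices busy, STEAL voice 0 (pitch 73, oldest) -> assign | voices=[71 77 69 81]
Op 6: note_on(88): all voices busy, STEAL voice 1 (pitch 77, oldest) -> assign | voices=[71 88 69 81]
Op 7: note_on(70): all voices busy, STEAL voice 2 (pitch 69, oldest) -> assign | voices=[71 88 70 81]
Op 8: note_on(61): all voices busy, STEAL voice 3 (pitch 81, oldest) -> assign | voices=[71 88 70 61]

Answer: 4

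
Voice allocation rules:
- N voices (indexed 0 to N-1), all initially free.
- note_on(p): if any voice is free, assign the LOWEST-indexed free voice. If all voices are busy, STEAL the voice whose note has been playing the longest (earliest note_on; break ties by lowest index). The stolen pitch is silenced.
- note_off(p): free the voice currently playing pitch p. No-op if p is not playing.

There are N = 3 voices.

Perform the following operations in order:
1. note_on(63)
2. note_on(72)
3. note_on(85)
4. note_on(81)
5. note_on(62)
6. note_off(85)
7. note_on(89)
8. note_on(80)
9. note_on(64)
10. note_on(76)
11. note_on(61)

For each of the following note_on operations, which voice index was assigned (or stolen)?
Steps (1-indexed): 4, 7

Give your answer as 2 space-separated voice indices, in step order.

Op 1: note_on(63): voice 0 is free -> assigned | voices=[63 - -]
Op 2: note_on(72): voice 1 is free -> assigned | voices=[63 72 -]
Op 3: note_on(85): voice 2 is free -> assigned | voices=[63 72 85]
Op 4: note_on(81): all voices busy, STEAL voice 0 (pitch 63, oldest) -> assign | voices=[81 72 85]
Op 5: note_on(62): all voices busy, STEAL voice 1 (pitch 72, oldest) -> assign | voices=[81 62 85]
Op 6: note_off(85): free voice 2 | voices=[81 62 -]
Op 7: note_on(89): voice 2 is free -> assigned | voices=[81 62 89]
Op 8: note_on(80): all voices busy, STEAL voice 0 (pitch 81, oldest) -> assign | voices=[80 62 89]
Op 9: note_on(64): all voices busy, STEAL voice 1 (pitch 62, oldest) -> assign | voices=[80 64 89]
Op 10: note_on(76): all voices busy, STEAL voice 2 (pitch 89, oldest) -> assign | voices=[80 64 76]
Op 11: note_on(61): all voices busy, STEAL voice 0 (pitch 80, oldest) -> assign | voices=[61 64 76]

Answer: 0 2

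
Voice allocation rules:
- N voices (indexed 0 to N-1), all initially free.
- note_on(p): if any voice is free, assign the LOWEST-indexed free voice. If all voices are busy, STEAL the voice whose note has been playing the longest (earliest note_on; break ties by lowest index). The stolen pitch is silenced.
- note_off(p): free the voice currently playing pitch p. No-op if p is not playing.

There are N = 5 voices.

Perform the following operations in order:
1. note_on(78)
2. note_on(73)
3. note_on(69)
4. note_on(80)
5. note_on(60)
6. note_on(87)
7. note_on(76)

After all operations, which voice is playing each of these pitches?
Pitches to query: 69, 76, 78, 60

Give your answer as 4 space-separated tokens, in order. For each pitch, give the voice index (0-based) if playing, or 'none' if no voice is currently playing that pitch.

Op 1: note_on(78): voice 0 is free -> assigned | voices=[78 - - - -]
Op 2: note_on(73): voice 1 is free -> assigned | voices=[78 73 - - -]
Op 3: note_on(69): voice 2 is free -> assigned | voices=[78 73 69 - -]
Op 4: note_on(80): voice 3 is free -> assigned | voices=[78 73 69 80 -]
Op 5: note_on(60): voice 4 is free -> assigned | voices=[78 73 69 80 60]
Op 6: note_on(87): all voices busy, STEAL voice 0 (pitch 78, oldest) -> assign | voices=[87 73 69 80 60]
Op 7: note_on(76): all voices busy, STEAL voice 1 (pitch 73, oldest) -> assign | voices=[87 76 69 80 60]

Answer: 2 1 none 4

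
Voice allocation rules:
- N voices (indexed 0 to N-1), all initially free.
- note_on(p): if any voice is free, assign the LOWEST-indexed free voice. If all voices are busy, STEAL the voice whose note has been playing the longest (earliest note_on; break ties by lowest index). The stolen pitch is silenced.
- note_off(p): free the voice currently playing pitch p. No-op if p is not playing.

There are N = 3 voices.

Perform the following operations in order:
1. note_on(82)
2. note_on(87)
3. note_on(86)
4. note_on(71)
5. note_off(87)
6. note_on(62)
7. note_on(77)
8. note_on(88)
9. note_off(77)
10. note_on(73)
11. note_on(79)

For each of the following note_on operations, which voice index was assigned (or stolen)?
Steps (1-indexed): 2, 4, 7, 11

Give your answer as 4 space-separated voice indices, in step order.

Answer: 1 0 2 1

Derivation:
Op 1: note_on(82): voice 0 is free -> assigned | voices=[82 - -]
Op 2: note_on(87): voice 1 is free -> assigned | voices=[82 87 -]
Op 3: note_on(86): voice 2 is free -> assigned | voices=[82 87 86]
Op 4: note_on(71): all voices busy, STEAL voice 0 (pitch 82, oldest) -> assign | voices=[71 87 86]
Op 5: note_off(87): free voice 1 | voices=[71 - 86]
Op 6: note_on(62): voice 1 is free -> assigned | voices=[71 62 86]
Op 7: note_on(77): all voices busy, STEAL voice 2 (pitch 86, oldest) -> assign | voices=[71 62 77]
Op 8: note_on(88): all voices busy, STEAL voice 0 (pitch 71, oldest) -> assign | voices=[88 62 77]
Op 9: note_off(77): free voice 2 | voices=[88 62 -]
Op 10: note_on(73): voice 2 is free -> assigned | voices=[88 62 73]
Op 11: note_on(79): all voices busy, STEAL voice 1 (pitch 62, oldest) -> assign | voices=[88 79 73]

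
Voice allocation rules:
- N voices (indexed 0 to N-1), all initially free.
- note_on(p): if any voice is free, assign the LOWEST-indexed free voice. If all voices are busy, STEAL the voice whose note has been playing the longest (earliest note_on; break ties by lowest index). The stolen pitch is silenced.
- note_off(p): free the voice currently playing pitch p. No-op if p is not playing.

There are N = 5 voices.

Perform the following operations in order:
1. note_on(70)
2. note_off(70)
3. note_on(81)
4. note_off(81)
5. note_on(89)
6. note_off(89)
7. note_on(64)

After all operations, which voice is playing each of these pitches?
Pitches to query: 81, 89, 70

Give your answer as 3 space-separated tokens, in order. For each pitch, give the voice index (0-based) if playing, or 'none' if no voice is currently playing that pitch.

Answer: none none none

Derivation:
Op 1: note_on(70): voice 0 is free -> assigned | voices=[70 - - - -]
Op 2: note_off(70): free voice 0 | voices=[- - - - -]
Op 3: note_on(81): voice 0 is free -> assigned | voices=[81 - - - -]
Op 4: note_off(81): free voice 0 | voices=[- - - - -]
Op 5: note_on(89): voice 0 is free -> assigned | voices=[89 - - - -]
Op 6: note_off(89): free voice 0 | voices=[- - - - -]
Op 7: note_on(64): voice 0 is free -> assigned | voices=[64 - - - -]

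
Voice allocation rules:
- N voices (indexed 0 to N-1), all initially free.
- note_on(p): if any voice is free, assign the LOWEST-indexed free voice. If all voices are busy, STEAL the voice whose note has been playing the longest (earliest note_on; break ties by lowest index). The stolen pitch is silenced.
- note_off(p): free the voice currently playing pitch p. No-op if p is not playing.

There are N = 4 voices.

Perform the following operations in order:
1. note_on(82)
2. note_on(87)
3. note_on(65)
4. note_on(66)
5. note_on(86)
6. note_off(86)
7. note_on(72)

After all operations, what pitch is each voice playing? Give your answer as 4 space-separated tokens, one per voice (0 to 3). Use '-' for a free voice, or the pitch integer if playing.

Answer: 72 87 65 66

Derivation:
Op 1: note_on(82): voice 0 is free -> assigned | voices=[82 - - -]
Op 2: note_on(87): voice 1 is free -> assigned | voices=[82 87 - -]
Op 3: note_on(65): voice 2 is free -> assigned | voices=[82 87 65 -]
Op 4: note_on(66): voice 3 is free -> assigned | voices=[82 87 65 66]
Op 5: note_on(86): all voices busy, STEAL voice 0 (pitch 82, oldest) -> assign | voices=[86 87 65 66]
Op 6: note_off(86): free voice 0 | voices=[- 87 65 66]
Op 7: note_on(72): voice 0 is free -> assigned | voices=[72 87 65 66]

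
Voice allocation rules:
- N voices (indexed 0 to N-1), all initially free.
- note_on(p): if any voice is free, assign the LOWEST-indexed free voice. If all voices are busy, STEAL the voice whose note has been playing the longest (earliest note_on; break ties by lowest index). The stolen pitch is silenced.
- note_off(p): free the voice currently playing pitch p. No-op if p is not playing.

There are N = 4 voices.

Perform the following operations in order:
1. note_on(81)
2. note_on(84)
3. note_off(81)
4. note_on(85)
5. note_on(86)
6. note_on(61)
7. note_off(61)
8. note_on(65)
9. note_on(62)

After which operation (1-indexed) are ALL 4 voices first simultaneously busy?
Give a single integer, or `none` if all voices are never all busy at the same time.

Answer: 6

Derivation:
Op 1: note_on(81): voice 0 is free -> assigned | voices=[81 - - -]
Op 2: note_on(84): voice 1 is free -> assigned | voices=[81 84 - -]
Op 3: note_off(81): free voice 0 | voices=[- 84 - -]
Op 4: note_on(85): voice 0 is free -> assigned | voices=[85 84 - -]
Op 5: note_on(86): voice 2 is free -> assigned | voices=[85 84 86 -]
Op 6: note_on(61): voice 3 is free -> assigned | voices=[85 84 86 61]
Op 7: note_off(61): free voice 3 | voices=[85 84 86 -]
Op 8: note_on(65): voice 3 is free -> assigned | voices=[85 84 86 65]
Op 9: note_on(62): all voices busy, STEAL voice 1 (pitch 84, oldest) -> assign | voices=[85 62 86 65]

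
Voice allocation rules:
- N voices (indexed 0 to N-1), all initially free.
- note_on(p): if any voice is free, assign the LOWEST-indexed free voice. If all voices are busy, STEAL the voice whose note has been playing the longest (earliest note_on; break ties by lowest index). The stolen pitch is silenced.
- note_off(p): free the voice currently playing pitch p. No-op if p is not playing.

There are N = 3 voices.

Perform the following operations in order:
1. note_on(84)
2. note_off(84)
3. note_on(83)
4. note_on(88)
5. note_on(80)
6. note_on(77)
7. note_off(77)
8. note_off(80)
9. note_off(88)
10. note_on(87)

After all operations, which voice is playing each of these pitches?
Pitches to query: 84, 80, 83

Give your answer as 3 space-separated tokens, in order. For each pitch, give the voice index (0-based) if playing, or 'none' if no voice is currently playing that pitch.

Op 1: note_on(84): voice 0 is free -> assigned | voices=[84 - -]
Op 2: note_off(84): free voice 0 | voices=[- - -]
Op 3: note_on(83): voice 0 is free -> assigned | voices=[83 - -]
Op 4: note_on(88): voice 1 is free -> assigned | voices=[83 88 -]
Op 5: note_on(80): voice 2 is free -> assigned | voices=[83 88 80]
Op 6: note_on(77): all voices busy, STEAL voice 0 (pitch 83, oldest) -> assign | voices=[77 88 80]
Op 7: note_off(77): free voice 0 | voices=[- 88 80]
Op 8: note_off(80): free voice 2 | voices=[- 88 -]
Op 9: note_off(88): free voice 1 | voices=[- - -]
Op 10: note_on(87): voice 0 is free -> assigned | voices=[87 - -]

Answer: none none none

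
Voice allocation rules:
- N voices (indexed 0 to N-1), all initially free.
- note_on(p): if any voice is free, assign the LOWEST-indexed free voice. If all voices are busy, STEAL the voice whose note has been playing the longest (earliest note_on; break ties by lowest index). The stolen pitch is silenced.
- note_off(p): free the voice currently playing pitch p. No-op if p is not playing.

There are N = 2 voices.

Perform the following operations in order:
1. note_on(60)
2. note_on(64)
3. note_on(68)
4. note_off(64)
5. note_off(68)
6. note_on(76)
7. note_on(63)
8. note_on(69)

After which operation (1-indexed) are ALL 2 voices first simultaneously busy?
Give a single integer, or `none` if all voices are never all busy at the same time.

Op 1: note_on(60): voice 0 is free -> assigned | voices=[60 -]
Op 2: note_on(64): voice 1 is free -> assigned | voices=[60 64]
Op 3: note_on(68): all voices busy, STEAL voice 0 (pitch 60, oldest) -> assign | voices=[68 64]
Op 4: note_off(64): free voice 1 | voices=[68 -]
Op 5: note_off(68): free voice 0 | voices=[- -]
Op 6: note_on(76): voice 0 is free -> assigned | voices=[76 -]
Op 7: note_on(63): voice 1 is free -> assigned | voices=[76 63]
Op 8: note_on(69): all voices busy, STEAL voice 0 (pitch 76, oldest) -> assign | voices=[69 63]

Answer: 2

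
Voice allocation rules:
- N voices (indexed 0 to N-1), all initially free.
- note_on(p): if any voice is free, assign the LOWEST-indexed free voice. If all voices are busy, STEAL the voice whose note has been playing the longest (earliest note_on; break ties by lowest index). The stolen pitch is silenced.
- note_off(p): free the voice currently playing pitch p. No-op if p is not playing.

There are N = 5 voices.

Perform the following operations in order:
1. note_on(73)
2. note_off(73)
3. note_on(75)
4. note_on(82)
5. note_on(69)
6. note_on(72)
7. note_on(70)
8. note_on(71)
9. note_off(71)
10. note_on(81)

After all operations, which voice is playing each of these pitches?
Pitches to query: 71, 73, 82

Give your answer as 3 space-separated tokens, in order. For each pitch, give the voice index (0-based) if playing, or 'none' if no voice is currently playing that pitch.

Answer: none none 1

Derivation:
Op 1: note_on(73): voice 0 is free -> assigned | voices=[73 - - - -]
Op 2: note_off(73): free voice 0 | voices=[- - - - -]
Op 3: note_on(75): voice 0 is free -> assigned | voices=[75 - - - -]
Op 4: note_on(82): voice 1 is free -> assigned | voices=[75 82 - - -]
Op 5: note_on(69): voice 2 is free -> assigned | voices=[75 82 69 - -]
Op 6: note_on(72): voice 3 is free -> assigned | voices=[75 82 69 72 -]
Op 7: note_on(70): voice 4 is free -> assigned | voices=[75 82 69 72 70]
Op 8: note_on(71): all voices busy, STEAL voice 0 (pitch 75, oldest) -> assign | voices=[71 82 69 72 70]
Op 9: note_off(71): free voice 0 | voices=[- 82 69 72 70]
Op 10: note_on(81): voice 0 is free -> assigned | voices=[81 82 69 72 70]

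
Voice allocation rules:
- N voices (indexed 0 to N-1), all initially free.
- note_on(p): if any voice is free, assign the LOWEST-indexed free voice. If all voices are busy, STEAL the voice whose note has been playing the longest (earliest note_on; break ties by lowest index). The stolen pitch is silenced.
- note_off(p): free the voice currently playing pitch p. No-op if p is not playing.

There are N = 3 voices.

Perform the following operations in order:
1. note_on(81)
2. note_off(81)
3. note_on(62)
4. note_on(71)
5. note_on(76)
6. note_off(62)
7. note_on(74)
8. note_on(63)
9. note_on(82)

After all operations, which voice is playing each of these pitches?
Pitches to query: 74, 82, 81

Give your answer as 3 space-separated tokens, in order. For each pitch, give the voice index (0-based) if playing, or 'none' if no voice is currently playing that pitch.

Answer: 0 2 none

Derivation:
Op 1: note_on(81): voice 0 is free -> assigned | voices=[81 - -]
Op 2: note_off(81): free voice 0 | voices=[- - -]
Op 3: note_on(62): voice 0 is free -> assigned | voices=[62 - -]
Op 4: note_on(71): voice 1 is free -> assigned | voices=[62 71 -]
Op 5: note_on(76): voice 2 is free -> assigned | voices=[62 71 76]
Op 6: note_off(62): free voice 0 | voices=[- 71 76]
Op 7: note_on(74): voice 0 is free -> assigned | voices=[74 71 76]
Op 8: note_on(63): all voices busy, STEAL voice 1 (pitch 71, oldest) -> assign | voices=[74 63 76]
Op 9: note_on(82): all voices busy, STEAL voice 2 (pitch 76, oldest) -> assign | voices=[74 63 82]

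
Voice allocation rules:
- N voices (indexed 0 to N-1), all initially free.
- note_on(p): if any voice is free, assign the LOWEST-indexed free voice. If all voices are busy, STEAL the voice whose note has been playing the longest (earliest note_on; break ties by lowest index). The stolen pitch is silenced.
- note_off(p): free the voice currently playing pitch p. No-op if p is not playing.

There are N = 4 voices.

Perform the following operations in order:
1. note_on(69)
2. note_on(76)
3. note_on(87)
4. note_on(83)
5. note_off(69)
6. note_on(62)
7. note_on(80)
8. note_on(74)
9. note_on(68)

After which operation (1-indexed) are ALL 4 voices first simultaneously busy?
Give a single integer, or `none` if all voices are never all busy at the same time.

Op 1: note_on(69): voice 0 is free -> assigned | voices=[69 - - -]
Op 2: note_on(76): voice 1 is free -> assigned | voices=[69 76 - -]
Op 3: note_on(87): voice 2 is free -> assigned | voices=[69 76 87 -]
Op 4: note_on(83): voice 3 is free -> assigned | voices=[69 76 87 83]
Op 5: note_off(69): free voice 0 | voices=[- 76 87 83]
Op 6: note_on(62): voice 0 is free -> assigned | voices=[62 76 87 83]
Op 7: note_on(80): all voices busy, STEAL voice 1 (pitch 76, oldest) -> assign | voices=[62 80 87 83]
Op 8: note_on(74): all voices busy, STEAL voice 2 (pitch 87, oldest) -> assign | voices=[62 80 74 83]
Op 9: note_on(68): all voices busy, STEAL voice 3 (pitch 83, oldest) -> assign | voices=[62 80 74 68]

Answer: 4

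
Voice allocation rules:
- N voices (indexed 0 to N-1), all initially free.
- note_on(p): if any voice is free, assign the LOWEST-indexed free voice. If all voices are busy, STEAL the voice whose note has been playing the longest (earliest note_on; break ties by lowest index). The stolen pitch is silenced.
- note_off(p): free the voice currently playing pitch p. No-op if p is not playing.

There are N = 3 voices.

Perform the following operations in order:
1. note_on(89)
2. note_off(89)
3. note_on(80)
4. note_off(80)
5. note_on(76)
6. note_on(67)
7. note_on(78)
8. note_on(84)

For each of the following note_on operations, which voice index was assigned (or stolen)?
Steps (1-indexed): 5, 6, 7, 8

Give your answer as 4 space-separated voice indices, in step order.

Op 1: note_on(89): voice 0 is free -> assigned | voices=[89 - -]
Op 2: note_off(89): free voice 0 | voices=[- - -]
Op 3: note_on(80): voice 0 is free -> assigned | voices=[80 - -]
Op 4: note_off(80): free voice 0 | voices=[- - -]
Op 5: note_on(76): voice 0 is free -> assigned | voices=[76 - -]
Op 6: note_on(67): voice 1 is free -> assigned | voices=[76 67 -]
Op 7: note_on(78): voice 2 is free -> assigned | voices=[76 67 78]
Op 8: note_on(84): all voices busy, STEAL voice 0 (pitch 76, oldest) -> assign | voices=[84 67 78]

Answer: 0 1 2 0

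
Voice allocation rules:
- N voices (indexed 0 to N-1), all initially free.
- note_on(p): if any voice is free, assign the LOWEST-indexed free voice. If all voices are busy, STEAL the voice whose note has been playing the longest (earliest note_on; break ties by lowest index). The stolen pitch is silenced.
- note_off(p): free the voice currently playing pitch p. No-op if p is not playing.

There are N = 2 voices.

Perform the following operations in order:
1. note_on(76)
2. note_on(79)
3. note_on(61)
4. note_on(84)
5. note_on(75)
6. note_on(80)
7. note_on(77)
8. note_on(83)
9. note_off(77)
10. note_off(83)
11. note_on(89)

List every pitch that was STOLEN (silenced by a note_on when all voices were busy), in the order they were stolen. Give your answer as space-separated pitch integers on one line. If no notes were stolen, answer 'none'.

Op 1: note_on(76): voice 0 is free -> assigned | voices=[76 -]
Op 2: note_on(79): voice 1 is free -> assigned | voices=[76 79]
Op 3: note_on(61): all voices busy, STEAL voice 0 (pitch 76, oldest) -> assign | voices=[61 79]
Op 4: note_on(84): all voices busy, STEAL voice 1 (pitch 79, oldest) -> assign | voices=[61 84]
Op 5: note_on(75): all voices busy, STEAL voice 0 (pitch 61, oldest) -> assign | voices=[75 84]
Op 6: note_on(80): all voices busy, STEAL voice 1 (pitch 84, oldest) -> assign | voices=[75 80]
Op 7: note_on(77): all voices busy, STEAL voice 0 (pitch 75, oldest) -> assign | voices=[77 80]
Op 8: note_on(83): all voices busy, STEAL voice 1 (pitch 80, oldest) -> assign | voices=[77 83]
Op 9: note_off(77): free voice 0 | voices=[- 83]
Op 10: note_off(83): free voice 1 | voices=[- -]
Op 11: note_on(89): voice 0 is free -> assigned | voices=[89 -]

Answer: 76 79 61 84 75 80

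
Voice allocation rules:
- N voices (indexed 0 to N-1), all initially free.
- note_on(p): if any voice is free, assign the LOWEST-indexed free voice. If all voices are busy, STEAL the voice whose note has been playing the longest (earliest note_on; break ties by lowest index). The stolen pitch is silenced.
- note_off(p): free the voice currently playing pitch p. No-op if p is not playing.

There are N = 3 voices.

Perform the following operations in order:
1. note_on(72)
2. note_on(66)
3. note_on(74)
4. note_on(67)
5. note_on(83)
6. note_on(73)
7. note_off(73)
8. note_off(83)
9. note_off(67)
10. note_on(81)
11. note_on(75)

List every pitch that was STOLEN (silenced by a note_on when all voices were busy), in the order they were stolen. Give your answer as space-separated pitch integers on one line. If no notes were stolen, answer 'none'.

Answer: 72 66 74

Derivation:
Op 1: note_on(72): voice 0 is free -> assigned | voices=[72 - -]
Op 2: note_on(66): voice 1 is free -> assigned | voices=[72 66 -]
Op 3: note_on(74): voice 2 is free -> assigned | voices=[72 66 74]
Op 4: note_on(67): all voices busy, STEAL voice 0 (pitch 72, oldest) -> assign | voices=[67 66 74]
Op 5: note_on(83): all voices busy, STEAL voice 1 (pitch 66, oldest) -> assign | voices=[67 83 74]
Op 6: note_on(73): all voices busy, STEAL voice 2 (pitch 74, oldest) -> assign | voices=[67 83 73]
Op 7: note_off(73): free voice 2 | voices=[67 83 -]
Op 8: note_off(83): free voice 1 | voices=[67 - -]
Op 9: note_off(67): free voice 0 | voices=[- - -]
Op 10: note_on(81): voice 0 is free -> assigned | voices=[81 - -]
Op 11: note_on(75): voice 1 is free -> assigned | voices=[81 75 -]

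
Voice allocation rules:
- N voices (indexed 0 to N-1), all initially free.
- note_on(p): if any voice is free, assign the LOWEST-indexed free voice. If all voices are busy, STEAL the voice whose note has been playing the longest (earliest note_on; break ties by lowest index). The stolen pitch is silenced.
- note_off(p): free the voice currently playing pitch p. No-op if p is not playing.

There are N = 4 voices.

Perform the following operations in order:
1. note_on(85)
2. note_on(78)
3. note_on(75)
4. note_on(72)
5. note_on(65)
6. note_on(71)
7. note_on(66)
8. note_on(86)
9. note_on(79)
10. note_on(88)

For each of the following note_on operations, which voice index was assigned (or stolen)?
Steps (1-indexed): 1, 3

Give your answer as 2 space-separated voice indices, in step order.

Op 1: note_on(85): voice 0 is free -> assigned | voices=[85 - - -]
Op 2: note_on(78): voice 1 is free -> assigned | voices=[85 78 - -]
Op 3: note_on(75): voice 2 is free -> assigned | voices=[85 78 75 -]
Op 4: note_on(72): voice 3 is free -> assigned | voices=[85 78 75 72]
Op 5: note_on(65): all voices busy, STEAL voice 0 (pitch 85, oldest) -> assign | voices=[65 78 75 72]
Op 6: note_on(71): all voices busy, STEAL voice 1 (pitch 78, oldest) -> assign | voices=[65 71 75 72]
Op 7: note_on(66): all voices busy, STEAL voice 2 (pitch 75, oldest) -> assign | voices=[65 71 66 72]
Op 8: note_on(86): all voices busy, STEAL voice 3 (pitch 72, oldest) -> assign | voices=[65 71 66 86]
Op 9: note_on(79): all voices busy, STEAL voice 0 (pitch 65, oldest) -> assign | voices=[79 71 66 86]
Op 10: note_on(88): all voices busy, STEAL voice 1 (pitch 71, oldest) -> assign | voices=[79 88 66 86]

Answer: 0 2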